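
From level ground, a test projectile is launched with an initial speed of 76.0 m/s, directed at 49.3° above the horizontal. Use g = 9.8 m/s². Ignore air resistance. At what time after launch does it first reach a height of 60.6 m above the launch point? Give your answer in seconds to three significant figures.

Resolve: vₓ = 76.00 cos 49.3° = 49.56 m/s and v_y0 = 76.00 sin 49.3° = 57.62 m/s.
Height y(t) = 57.62 t − 4.900 t² = 60.6 gives 4.900 t² − 57.62 t + 60.6 = 0.
Quadratic formula: t = (57.62 ± √2132.1) / 9.80 = (57.62 ± 46.17) / 9.80 → t = 1.168 s or 10.59 s.
The first (ascending) time is 1.168 s.

1.17 s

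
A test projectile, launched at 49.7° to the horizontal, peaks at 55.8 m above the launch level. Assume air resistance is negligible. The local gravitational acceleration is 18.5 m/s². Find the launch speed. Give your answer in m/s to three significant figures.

59.6 m/s

At the peak v_y = 0, so v_y0 = √(2gH) = √(2 × 18.5 × 55.8) = 45.44 m/s.
v_y0 = v₀ sin θ ⇒ v₀ = 45.44 / sin 49.7° = 59.58 m/s.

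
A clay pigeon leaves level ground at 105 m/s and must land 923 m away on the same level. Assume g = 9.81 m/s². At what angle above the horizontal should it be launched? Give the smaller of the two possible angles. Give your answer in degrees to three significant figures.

27.6°

From R = (v₀²/g) sin 2θ: sin 2θ = 9.81 × 923 / 11025 = 0.8213.
2θ = 55.21° or 180° − 55.21° = 124.8°, so θ = 27.61° or 62.39°.
The smaller angle is 27.61°.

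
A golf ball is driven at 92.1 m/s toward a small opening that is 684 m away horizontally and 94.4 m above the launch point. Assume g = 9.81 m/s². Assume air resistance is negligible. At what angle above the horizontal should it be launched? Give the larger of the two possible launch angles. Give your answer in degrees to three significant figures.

Trajectory: y = x tanθ − g x² (1 + tan²θ)/(2v₀²). With x = 684, y = 94.4, v₀ = 92.1, g = 9.81:
270.5 tan²θ − 684 tanθ + (364.9) = 0.
tanθ = [684 ± √(684² − 4 × 270.5 × (364.9))] / (2 × 270.5) = (684 ± 270.1) / 541.1, giving tanθ = 0.7650 or 1.763.
θ = 37.42° or 60.44°; the larger is 60.44°.

60.4°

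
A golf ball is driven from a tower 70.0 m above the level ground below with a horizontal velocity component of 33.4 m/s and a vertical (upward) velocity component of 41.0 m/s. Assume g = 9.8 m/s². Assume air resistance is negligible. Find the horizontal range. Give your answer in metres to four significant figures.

The projectile lands when y = 70.0 + (41.00) t − ½·9.80·t² = 0. Positive root: t = (41.00 + √(41.00² + 2·9.80·70.0)) / 9.80 = (41.00 + 55.25) / 9.80 = 9.822 s.
Horizontal distance: R = vₓ t = 33.40 × 9.822 = 328.0 m.

328.0 m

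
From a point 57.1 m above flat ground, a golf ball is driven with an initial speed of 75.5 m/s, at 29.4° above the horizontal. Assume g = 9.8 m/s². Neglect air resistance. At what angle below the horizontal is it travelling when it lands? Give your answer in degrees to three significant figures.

37.2°

Horizontal component vₓ = 75.50 cos 29.4° = 65.78 m/s; vertical v_y0 = 75.50 sin 29.4° = 37.06 m/s.
Vertical motion (up positive, ground at y = 0): 4.900 t² − (37.06) t − 57.1 = 0, so t = (37.06 + √(37.06² + 2·9.80·57.1)) / 9.80 = (37.06 + 49.93) / 9.80 = 8.877 s.
At impact: v_y = v_y0 − g t = −49.93 m/s; vₓ = 65.78 m/s.
Angle below horizontal: arctan(|v_y|/vₓ) = arctan(49.93/65.78) = 37.20°.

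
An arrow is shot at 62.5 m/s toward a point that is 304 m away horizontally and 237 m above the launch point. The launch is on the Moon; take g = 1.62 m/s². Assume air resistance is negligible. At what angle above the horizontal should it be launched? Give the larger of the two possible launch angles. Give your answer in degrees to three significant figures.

86.2°

Trajectory: y = x tanθ − g x² (1 + tan²θ)/(2v₀²). With x = 304, y = 237, v₀ = 62.5, g = 1.62:
19.16 tan²θ − 304 tanθ + (256.2) = 0.
tanθ = [304 ± √(304² − 4 × 19.16 × (256.2))] / (2 × 19.16) = (304 ± 269.8) / 38.33, giving tanθ = 0.8929 or 14.97.
θ = 41.76° or 86.18°; the larger is 86.18°.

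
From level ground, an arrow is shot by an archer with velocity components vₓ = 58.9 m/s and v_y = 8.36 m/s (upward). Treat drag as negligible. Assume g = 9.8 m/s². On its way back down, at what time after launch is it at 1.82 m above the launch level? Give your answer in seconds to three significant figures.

1.45 s

Set y = v_y0 t − ½ g t² = 1.82: 4.900 t² − 8.360 t + 1.82 = 0.
Quadratic formula: t = (8.360 ± √34.218) / 9.80 = (8.360 ± 5.850) / 9.80 → t = 0.2562 s or 1.450 s.
The descending-branch root is 1.450 s.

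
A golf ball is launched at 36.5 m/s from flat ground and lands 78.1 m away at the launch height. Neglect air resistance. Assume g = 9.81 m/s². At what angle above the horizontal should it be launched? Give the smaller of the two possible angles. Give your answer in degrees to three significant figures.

R = v₀² sin 2θ / g gives sin 2θ = gR/v₀² = 9.81·78.1/36.5² = 0.5751.
2θ = 35.11° or 180° − 35.11° = 144.9°, so θ = 17.55° or 72.45°.
The smaller angle is 17.55°.

17.6°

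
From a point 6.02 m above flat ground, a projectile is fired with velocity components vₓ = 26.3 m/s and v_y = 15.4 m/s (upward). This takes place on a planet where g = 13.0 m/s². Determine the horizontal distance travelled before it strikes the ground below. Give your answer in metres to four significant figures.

71.30 m

The projectile lands when y = 6.02 + (15.40) t − ½·13.0·t² = 0. Positive root: t = (15.40 + √(15.40² + 2·13.0·6.02)) / 13.0 = (15.40 + 19.84) / 13.0 = 2.711 s.
Horizontal distance: R = vₓ t = 26.30 × 2.711 = 71.30 m.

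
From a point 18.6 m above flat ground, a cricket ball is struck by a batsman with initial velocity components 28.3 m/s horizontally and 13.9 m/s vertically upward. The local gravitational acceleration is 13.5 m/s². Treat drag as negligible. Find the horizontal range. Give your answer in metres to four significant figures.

84.42 m

The projectile lands when y = 18.6 + (13.90) t − ½·13.5·t² = 0. Positive root: t = (13.90 + √(13.90² + 2·13.5·18.6)) / 13.5 = (13.90 + 26.37) / 13.5 = 2.983 s.
Horizontal distance: R = vₓ t = 28.30 × 2.983 = 84.42 m.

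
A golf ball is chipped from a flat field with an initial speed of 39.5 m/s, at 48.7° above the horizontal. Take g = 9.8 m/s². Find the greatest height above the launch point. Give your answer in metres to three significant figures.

44.9 m

Components: vₓ = 39.50 cos 48.7° = 26.07 m/s, v_y0 = 39.50 sin 48.7° = 29.67 m/s.
Maximum height: H = v_y0² / (2g) = 29.67² / (2 × 9.80) = 44.93 m.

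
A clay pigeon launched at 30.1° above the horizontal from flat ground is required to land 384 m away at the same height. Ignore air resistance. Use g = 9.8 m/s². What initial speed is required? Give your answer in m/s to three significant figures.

65.9 m/s

On level ground R = v₀² sin 2θ / g ⇒ v₀ = √(gR / sin 2θ).
v₀ = √(9.80 × 384 / sin 60.20°) = √(3763 / 0.8678) = √4336.7 = 65.85 m/s.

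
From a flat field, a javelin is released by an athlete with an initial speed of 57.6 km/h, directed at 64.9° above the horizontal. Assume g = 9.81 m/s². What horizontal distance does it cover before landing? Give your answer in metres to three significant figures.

20.0 m

Convert: 57.6 km/h = 57.6/3.6 = 16.00 m/s.
Resolve: vₓ = 16.00 cos 64.9° = 6.787 m/s and v_y0 = 16.00 sin 64.9° = 14.49 m/s.
Flight time T = 2 v_y0 / g = 2.954 s.
Range: R = vₓ T = 6.787 × 2.954 = 20.05 m.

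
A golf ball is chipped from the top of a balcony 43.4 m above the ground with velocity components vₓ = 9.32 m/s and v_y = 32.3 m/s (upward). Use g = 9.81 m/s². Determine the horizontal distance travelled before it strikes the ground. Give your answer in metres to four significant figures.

72.04 m

With up positive and y = 0 at the ground: y(t) = 43.4 + (32.30) t − 4.905 t². Setting y = 0 and taking the positive root: t = [32.30 + √(32.30² + 2·9.81·43.4)] / 9.81 = (32.30 + 43.53) / 9.81 = 7.730 s.
Horizontal distance: R = vₓ t = 9.320 × 7.730 = 72.04 m.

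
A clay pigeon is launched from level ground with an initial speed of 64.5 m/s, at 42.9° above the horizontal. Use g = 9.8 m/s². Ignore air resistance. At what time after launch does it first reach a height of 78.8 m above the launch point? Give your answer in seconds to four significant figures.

Horizontal component vₓ = 64.50 cos 42.9° = 47.25 m/s; vertical v_y0 = 64.50 sin 42.9° = 43.91 m/s.
Set y = v_y0 t − ½ g t² = 78.8: 4.900 t² − 43.91 t + 78.8 = 0.
Quadratic formula: t = (43.91 ± √383.30) / 9.80 = (43.91 ± 19.58) / 9.80 → t = 2.482 s or 6.478 s.
The first (ascending) time is 2.482 s.

2.482 s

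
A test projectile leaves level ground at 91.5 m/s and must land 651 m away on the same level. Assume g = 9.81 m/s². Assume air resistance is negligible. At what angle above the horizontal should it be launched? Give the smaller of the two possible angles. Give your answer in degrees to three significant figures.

Level-ground range R = v₀² sin(2θ)/g ⇒ sin(2θ) = gR/v₀² = 9.81 × 651 / 91.5² = 0.7628.
2θ = 49.71° or 180° − 49.71° = 130.3°, so θ = 24.86° or 65.14°.
The smaller angle is 24.86°.

24.9°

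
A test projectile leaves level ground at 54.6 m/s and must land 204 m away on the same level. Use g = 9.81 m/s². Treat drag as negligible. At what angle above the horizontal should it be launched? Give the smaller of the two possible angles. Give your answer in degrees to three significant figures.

21.1°

From R = (v₀²/g) sin 2θ: sin 2θ = 9.81 × 204 / 2981.2 = 0.6713.
2θ = 42.17° or 180° − 42.17° = 137.8°, so θ = 21.08° or 68.92°.
The smaller angle is 21.08°.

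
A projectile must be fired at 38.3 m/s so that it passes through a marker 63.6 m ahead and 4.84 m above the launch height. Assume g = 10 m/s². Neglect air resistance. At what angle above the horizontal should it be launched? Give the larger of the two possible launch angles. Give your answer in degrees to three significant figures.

Trajectory: y = x tanθ − g x² (1 + tan²θ)/(2v₀²). With x = 63.6, y = 4.84, v₀ = 38.3, g = 10.0:
13.79 tan²θ − 63.6 tanθ + (18.63) = 0.
tanθ = [63.6 ± √(63.6² − 4 × 13.79 × (18.63))] / (2 × 13.79) = (63.6 ± 54.93) / 27.58, giving tanθ = 0.3143 or 4.299.
θ = 17.45° or 76.90°; the larger is 76.90°.

76.9°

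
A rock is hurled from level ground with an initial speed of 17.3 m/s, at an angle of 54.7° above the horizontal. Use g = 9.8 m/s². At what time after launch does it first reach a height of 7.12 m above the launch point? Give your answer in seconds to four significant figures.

0.6517 s

vₓ = 17.30 cos 54.7° = 9.997 m/s; v_y0 = 17.30 sin 54.7° = 14.12 m/s.
Set y = v_y0 t − ½ g t² = 7.12: 4.900 t² − 14.12 t + 7.12 = 0.
Quadratic formula: t = (14.12 ± √59.799) / 9.80 = (14.12 ± 7.733) / 9.80 → t = 0.6517 s or 2.230 s.
The first (ascending) time is 0.6517 s.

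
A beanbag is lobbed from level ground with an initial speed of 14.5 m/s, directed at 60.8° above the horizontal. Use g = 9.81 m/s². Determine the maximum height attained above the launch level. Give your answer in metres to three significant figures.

8.17 m

vₓ = 14.50 cos 60.8° = 7.074 m/s; v_y0 = 14.50 sin 60.8° = 12.66 m/s.
Maximum height: H = v_y0² / (2g) = 12.66² / (2 × 9.81) = 8.166 m.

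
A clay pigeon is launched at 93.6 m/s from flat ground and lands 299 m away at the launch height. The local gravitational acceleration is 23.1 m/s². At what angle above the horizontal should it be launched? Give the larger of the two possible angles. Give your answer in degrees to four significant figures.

63.98°

Level-ground range R = v₀² sin(2θ)/g ⇒ sin(2θ) = gR/v₀² = 23.1 × 299 / 93.6² = 0.7884.
2θ = 52.03° or 180° − 52.03° = 128.0°, so θ = 26.02° or 63.98°.
The larger angle is 63.98°.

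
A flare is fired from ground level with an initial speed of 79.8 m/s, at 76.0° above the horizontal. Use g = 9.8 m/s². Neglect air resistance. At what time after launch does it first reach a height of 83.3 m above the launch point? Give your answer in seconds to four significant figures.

1.161 s

vₓ = 79.80 cos 76.0° = 19.31 m/s; v_y0 = 79.80 sin 76.0° = 77.43 m/s.
Set y = v_y0 t − ½ g t² = 83.3: 4.900 t² − 77.43 t + 83.3 = 0.
t = [77.43 ± √(77.43² − 2·9.80·83.3)] / 9.80 = (77.43 ± 66.05) / 9.80, so t = 1.161 s or t = 14.64 s.
The first (ascending) time is 1.161 s.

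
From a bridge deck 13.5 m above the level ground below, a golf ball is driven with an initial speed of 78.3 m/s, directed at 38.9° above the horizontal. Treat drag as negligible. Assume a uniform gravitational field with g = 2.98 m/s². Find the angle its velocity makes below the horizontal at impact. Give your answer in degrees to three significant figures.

Resolve: vₓ = 78.30 cos 38.9° = 60.94 m/s and v_y0 = 78.30 sin 38.9° = 49.17 m/s.
The projectile lands when y = 13.5 + (49.17) t − ½·2.98·t² = 0. Positive root: t = (49.17 + √(49.17² + 2·2.98·13.5)) / 2.98 = (49.17 + 49.98) / 2.98 = 33.27 s.
At impact: v_y = v_y0 − g t = −49.98 m/s; vₓ = 60.94 m/s.
Angle below horizontal: arctan(|v_y|/vₓ) = arctan(49.98/60.94) = 39.36°.

39.4°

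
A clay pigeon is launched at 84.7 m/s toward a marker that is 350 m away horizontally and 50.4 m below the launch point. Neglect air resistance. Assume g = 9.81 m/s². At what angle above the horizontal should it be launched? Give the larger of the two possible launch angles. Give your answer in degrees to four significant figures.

76.23°

Trajectory: y = x tanθ − g x² (1 + tan²θ)/(2v₀²). With x = 350, y = −50.4, v₀ = 84.7, g = 9.81:
83.75 tan²θ − 350 tanθ + (33.35) = 0.
tanθ = [350 ± √(350² − 4 × 83.75 × (33.35))] / (2 × 83.75) = (350 ± 333.7) / 167.5, giving tanθ = 0.09758 or 4.081.
θ = 5.573° or 76.23°; the larger is 76.23°.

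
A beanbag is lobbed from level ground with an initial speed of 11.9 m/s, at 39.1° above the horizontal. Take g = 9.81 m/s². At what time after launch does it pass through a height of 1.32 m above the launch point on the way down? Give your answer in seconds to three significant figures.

1.33 s

Resolve: vₓ = 11.90 cos 39.1° = 9.235 m/s and v_y0 = 11.90 sin 39.1° = 7.505 m/s.
Require v_y0 t − ½ g t² = 1.32, i.e. 4.905 t² − 7.505 t + 1.32 = 0.
Quadratic formula: t = (7.505 ± √30.427) / 9.81 = (7.505 ± 5.516) / 9.81 → t = 0.2027 s or 1.327 s.
The descending-branch root is 1.327 s.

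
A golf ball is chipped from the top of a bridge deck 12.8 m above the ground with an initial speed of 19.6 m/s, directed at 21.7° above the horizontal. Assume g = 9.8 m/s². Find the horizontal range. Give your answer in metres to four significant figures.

45.83 m

vₓ = 19.60 cos 21.7° = 18.21 m/s; v_y0 = 19.60 sin 21.7° = 7.247 m/s.
Vertical motion (up positive, ground at y = 0): 4.900 t² − (7.247) t − 12.8 = 0, so t = (7.247 + √(7.247² + 2·9.80·12.8)) / 9.80 = (7.247 + 17.42) / 9.80 = 2.517 s.
Horizontal distance: R = vₓ t = 18.21 × 2.517 = 45.83 m.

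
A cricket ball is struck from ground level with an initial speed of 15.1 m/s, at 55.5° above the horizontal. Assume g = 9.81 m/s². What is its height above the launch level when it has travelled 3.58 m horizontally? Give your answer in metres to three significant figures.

vₓ = 15.10 cos 55.5° = 8.553 m/s; v_y0 = 15.10 sin 55.5° = 12.44 m/s.
Time to reach x = 3.58 m: t = x/vₓ = 3.58/8.553 = 0.4186 s.
Height: y = v_y0 t − ½ g t² = 12.44 × 0.4186 − 4.905 × 0.4186² = 5.209 − 0.8594 = 4.350 m.

4.35 m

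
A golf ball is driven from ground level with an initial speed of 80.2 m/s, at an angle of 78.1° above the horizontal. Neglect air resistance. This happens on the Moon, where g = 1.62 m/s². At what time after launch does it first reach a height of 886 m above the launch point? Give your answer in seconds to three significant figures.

13.0 s

Horizontal component vₓ = 80.20 cos 78.1° = 16.54 m/s; vertical v_y0 = 80.20 sin 78.1° = 78.48 m/s.
Height y(t) = 78.48 t − 0.8100 t² = 886 gives 0.8100 t² − 78.48 t + 886 = 0.
t = [78.48 ± √(78.48² − 2·1.62·886)] / 1.62 = (78.48 ± 57.34) / 1.62, so t = 13.05 s or t = 83.84 s.
The first (ascending) time is 13.05 s.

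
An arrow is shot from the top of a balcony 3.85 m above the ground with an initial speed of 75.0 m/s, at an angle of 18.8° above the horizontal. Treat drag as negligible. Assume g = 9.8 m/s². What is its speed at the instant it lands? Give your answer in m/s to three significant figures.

Components: vₓ = 75.00 cos 18.8° = 71.00 m/s, v_y0 = 75.00 sin 18.8° = 24.17 m/s.
With up positive and y = 0 at the ground: y(t) = 3.85 + (24.17) t − 4.900 t². Setting y = 0 and taking the positive root: t = [24.17 + √(24.17² + 2·9.80·3.85)] / 9.80 = (24.17 + 25.68) / 9.80 = 5.087 s.
Vertical velocity at impact: v_y = v_y0 − g t = 24.17 − 9.80 × 5.087 = −25.68 m/s.
Speed: |v| = √(vₓ² + v_y²) = √(71.00² + 25.68²) = 75.50 m/s.

75.5 m/s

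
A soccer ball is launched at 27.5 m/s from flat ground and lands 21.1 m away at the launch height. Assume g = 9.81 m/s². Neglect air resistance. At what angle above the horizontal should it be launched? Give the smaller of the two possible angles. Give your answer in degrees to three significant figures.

7.94°

From R = (v₀²/g) sin 2θ: sin 2θ = 9.81 × 21.1 / 756.25 = 0.2737.
2θ = 15.88° or 180° − 15.88° = 164.1°, so θ = 7.942° or 82.06°.
The smaller angle is 7.942°.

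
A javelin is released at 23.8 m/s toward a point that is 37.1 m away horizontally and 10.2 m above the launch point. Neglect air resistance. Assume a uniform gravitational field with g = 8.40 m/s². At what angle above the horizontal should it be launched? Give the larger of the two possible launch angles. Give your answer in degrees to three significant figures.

Trajectory: y = x tanθ − g x² (1 + tan²θ)/(2v₀²). With x = 37.1, y = 10.2, v₀ = 23.8, g = 8.40:
10.21 tan²θ − 37.1 tanθ + (20.41) = 0.
tanθ = [37.1 ± √(37.1² − 4 × 10.21 × (20.41))] / (2 × 10.21) = (37.1 ± 23.31) / 20.41, giving tanθ = 0.6756 or 2.960.
θ = 34.04° or 71.33°; the larger is 71.33°.

71.3°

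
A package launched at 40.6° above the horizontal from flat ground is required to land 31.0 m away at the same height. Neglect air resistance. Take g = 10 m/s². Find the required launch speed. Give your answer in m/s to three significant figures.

Level-ground range: R = v₀² sin(2θ)/g, so v₀ = √(gR / sin 2θ).
v₀ = √(10.0 × 31.0 / sin 81.20°) = √(310.0 / 0.9882) = √313.69 = 17.71 m/s.

17.7 m/s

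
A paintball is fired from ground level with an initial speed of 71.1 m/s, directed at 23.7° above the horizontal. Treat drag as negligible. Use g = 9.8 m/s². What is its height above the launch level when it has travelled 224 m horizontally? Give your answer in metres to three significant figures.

40.3 m

vₓ = 71.10 cos 23.7° = 65.10 m/s; v_y0 = 71.10 sin 23.7° = 28.58 m/s.
Time to reach x = 224 m: t = x/vₓ = 224/65.10 = 3.441 s.
Height: y = v_y0 t − ½ g t² = 28.58 × 3.441 − 4.900 × 3.441² = 98.33 − 58.01 = 40.32 m.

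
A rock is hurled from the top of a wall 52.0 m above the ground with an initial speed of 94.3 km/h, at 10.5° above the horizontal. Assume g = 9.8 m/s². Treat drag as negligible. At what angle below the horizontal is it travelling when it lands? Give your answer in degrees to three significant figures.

51.4°

Convert: 94.3 km/h = 94.3/3.6 = 26.19 m/s.
vₓ = 26.19 cos 10.5° = 25.76 m/s; v_y0 = 26.19 sin 10.5° = 4.774 m/s.
The projectile lands when y = 52.0 + (4.774) t − ½·9.80·t² = 0. Positive root: t = (4.774 + √(4.774² + 2·9.80·52.0)) / 9.80 = (4.774 + 32.28) / 9.80 = 3.781 s.
At impact: v_y = v_y0 − g t = −32.28 m/s; vₓ = 25.76 m/s.
Angle below horizontal: arctan(|v_y|/vₓ) = arctan(32.28/25.76) = 51.41°.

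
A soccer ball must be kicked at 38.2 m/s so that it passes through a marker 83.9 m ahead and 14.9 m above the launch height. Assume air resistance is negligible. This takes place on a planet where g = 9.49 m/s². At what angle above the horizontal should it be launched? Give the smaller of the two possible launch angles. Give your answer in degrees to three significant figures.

Trajectory: y = x tanθ − g x² (1 + tan²θ)/(2v₀²). With x = 83.9, y = 14.9, v₀ = 38.2, g = 9.49:
22.89 tan²θ − 83.9 tanθ + (37.79) = 0.
tanθ = [83.9 ± √(83.9² − 4 × 22.89 × (37.79))] / (2 × 22.89) = (83.9 ± 59.83) / 45.78, giving tanθ = 0.5258 or 3.140.
θ = 27.74° or 72.33°; the smaller is 27.74°.

27.7°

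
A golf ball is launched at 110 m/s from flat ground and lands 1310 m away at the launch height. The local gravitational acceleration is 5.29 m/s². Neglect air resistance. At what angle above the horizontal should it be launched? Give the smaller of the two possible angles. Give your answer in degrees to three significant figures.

Level-ground range R = v₀² sin(2θ)/g ⇒ sin(2θ) = gR/v₀² = 5.29 × 1310 / 110² = 0.5727.
2θ = 34.94° or 180° − 34.94° = 145.1°, so θ = 17.47° or 72.53°.
The smaller angle is 17.47°.

17.5°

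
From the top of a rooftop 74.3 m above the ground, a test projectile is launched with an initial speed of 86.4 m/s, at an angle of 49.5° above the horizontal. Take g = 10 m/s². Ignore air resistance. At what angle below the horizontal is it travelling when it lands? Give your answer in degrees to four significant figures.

53.62°

Horizontal component vₓ = 86.40 cos 49.5° = 56.11 m/s; vertical v_y0 = 86.40 sin 49.5° = 65.70 m/s.
The projectile lands when y = 74.3 + (65.70) t − ½·10.0·t² = 0. Positive root: t = (65.70 + √(65.70² + 2·10.0·74.3)) / 10.0 = (65.70 + 76.17) / 10.0 = 14.19 s.
At impact: v_y = v_y0 − g t = −76.17 m/s; vₓ = 56.11 m/s.
Angle below horizontal: arctan(|v_y|/vₓ) = arctan(76.17/56.11) = 53.62°.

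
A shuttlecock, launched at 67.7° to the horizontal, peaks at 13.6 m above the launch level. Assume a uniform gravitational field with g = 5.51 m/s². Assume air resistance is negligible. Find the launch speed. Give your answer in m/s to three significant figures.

13.2 m/s

At the peak v_y = 0, so v_y0 = √(2gH) = √(2 × 5.51 × 13.6) = 12.24 m/s.
v_y0 = v₀ sin θ ⇒ v₀ = 12.24 / sin 67.7° = 13.23 m/s.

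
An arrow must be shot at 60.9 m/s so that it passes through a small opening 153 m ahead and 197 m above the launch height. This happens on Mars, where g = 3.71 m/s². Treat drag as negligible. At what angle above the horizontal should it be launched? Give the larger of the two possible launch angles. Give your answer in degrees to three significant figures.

Trajectory: y = x tanθ − g x² (1 + tan²θ)/(2v₀²). With x = 153, y = 197, v₀ = 60.9, g = 3.71:
11.71 tan²θ − 153 tanθ + (208.7) = 0.
tanθ = [153 ± √(153² − 4 × 11.71 × (208.7))] / (2 × 11.71) = (153 ± 116.8) / 23.42, giving tanθ = 1.547 or 11.52.
θ = 57.13° or 85.04°; the larger is 85.04°.

85.0°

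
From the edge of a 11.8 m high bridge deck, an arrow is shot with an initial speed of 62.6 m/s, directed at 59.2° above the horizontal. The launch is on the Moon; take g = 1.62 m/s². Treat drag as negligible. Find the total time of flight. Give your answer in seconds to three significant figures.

Components: vₓ = 62.60 cos 59.2° = 32.05 m/s, v_y0 = 62.60 sin 59.2° = 53.77 m/s.
With up positive and y = 0 at the ground: y(t) = 11.8 + (53.77) t − 0.8100 t². Setting y = 0 and taking the positive root: t = [53.77 + √(53.77² + 2·1.62·11.8)] / 1.62 = (53.77 + 54.13) / 1.62 = 66.60 s.

66.6 s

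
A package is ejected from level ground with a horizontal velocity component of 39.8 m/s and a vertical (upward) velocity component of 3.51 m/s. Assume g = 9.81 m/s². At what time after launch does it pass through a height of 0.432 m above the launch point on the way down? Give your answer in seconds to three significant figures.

Set y = v_y0 t − ½ g t² = 0.432: 4.905 t² − 3.510 t + 0.432 = 0.
Quadratic formula: t = (3.510 ± √3.8443) / 9.81 = (3.510 ± 1.961) / 9.81 → t = 0.1579 s or 0.5577 s.
The descending-branch root is 0.5577 s.

0.558 s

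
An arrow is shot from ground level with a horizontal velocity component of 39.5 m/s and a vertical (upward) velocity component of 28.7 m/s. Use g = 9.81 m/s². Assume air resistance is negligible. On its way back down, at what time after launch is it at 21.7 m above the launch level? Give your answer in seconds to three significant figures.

4.96 s

Set y = v_y0 t − ½ g t² = 21.7: 4.905 t² − 28.70 t + 21.7 = 0.
t = [28.70 ± √(28.70² − 2·9.81·21.7)] / 9.81 = (28.70 ± 19.95) / 9.81, so t = 0.8921 s or t = 4.959 s.
The descending-branch root is 4.959 s.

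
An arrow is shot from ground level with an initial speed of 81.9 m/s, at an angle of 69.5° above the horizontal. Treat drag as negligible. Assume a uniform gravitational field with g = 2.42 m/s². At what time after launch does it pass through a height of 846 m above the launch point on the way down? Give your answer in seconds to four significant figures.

Horizontal component vₓ = 81.90 cos 69.5° = 28.68 m/s; vertical v_y0 = 81.90 sin 69.5° = 76.71 m/s.
Require v_y0 t − ½ g t² = 846, i.e. 1.210 t² − 76.71 t + 846 = 0.
t = [76.71 ± √(76.71² − 2·2.42·846)] / 2.42 = (76.71 ± 42.31) / 2.42, so t = 14.22 s or t = 49.18 s.
The descending-branch root is 49.18 s.

49.18 s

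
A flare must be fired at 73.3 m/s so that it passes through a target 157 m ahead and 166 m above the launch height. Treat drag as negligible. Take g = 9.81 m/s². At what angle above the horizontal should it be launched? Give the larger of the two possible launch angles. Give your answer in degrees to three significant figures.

Trajectory: y = x tanθ − g x² (1 + tan²θ)/(2v₀²). With x = 157, y = 166, v₀ = 73.3, g = 9.81:
22.50 tan²θ − 157 tanθ + (188.5) = 0.
tanθ = [157 ± √(157² − 4 × 22.50 × (188.5))] / (2 × 22.50) = (157 ± 87.65) / 45.00, giving tanθ = 1.541 or 5.436.
θ = 57.02° or 79.58°; the larger is 79.58°.

79.6°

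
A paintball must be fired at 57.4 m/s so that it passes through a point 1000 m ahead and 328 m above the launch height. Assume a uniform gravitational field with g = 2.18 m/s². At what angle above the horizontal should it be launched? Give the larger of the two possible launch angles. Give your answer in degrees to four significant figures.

64.02°

Trajectory: y = x tanθ − g x² (1 + tan²θ)/(2v₀²). With x = 1000, y = 328, v₀ = 57.4, g = 2.18:
330.8 tan²θ − 1000 tanθ + (658.8) = 0.
tanθ = [1000 ± √(1000² − 4 × 330.8 × (658.8))] / (2 × 330.8) = (1000 ± 358.0) / 661.7, giving tanθ = 0.9703 or 2.052.
θ = 44.14° or 64.02°; the larger is 64.02°.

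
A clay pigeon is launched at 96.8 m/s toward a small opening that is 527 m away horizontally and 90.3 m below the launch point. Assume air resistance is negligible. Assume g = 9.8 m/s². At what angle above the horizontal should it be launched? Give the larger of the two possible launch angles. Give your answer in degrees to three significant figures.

74.1°

Trajectory: y = x tanθ − g x² (1 + tan²θ)/(2v₀²). With x = 527, y = −90.3, v₀ = 96.8, g = 9.80:
145.2 tan²θ − 527 tanθ + (54.93) = 0.
tanθ = [527 ± √(527² − 4 × 145.2 × (54.93))] / (2 × 145.2) = (527 ± 495.8) / 290.5, giving tanθ = 0.1074 or 3.521.
θ = 6.131° or 74.15°; the larger is 74.15°.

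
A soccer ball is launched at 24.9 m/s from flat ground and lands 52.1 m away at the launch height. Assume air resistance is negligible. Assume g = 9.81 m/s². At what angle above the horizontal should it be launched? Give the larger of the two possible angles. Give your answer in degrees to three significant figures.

Level-ground range R = v₀² sin(2θ)/g ⇒ sin(2θ) = gR/v₀² = 9.81 × 52.1 / 24.9² = 0.8243.
2θ = 55.52° or 180° − 55.52° = 124.5°, so θ = 27.76° or 62.24°.
The larger angle is 62.24°.

62.2°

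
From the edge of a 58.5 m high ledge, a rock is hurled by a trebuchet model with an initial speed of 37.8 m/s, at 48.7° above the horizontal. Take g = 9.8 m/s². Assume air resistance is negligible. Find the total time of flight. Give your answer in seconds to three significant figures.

7.41 s

Components: vₓ = 37.80 cos 48.7° = 24.95 m/s, v_y0 = 37.80 sin 48.7° = 28.40 m/s.
With up positive and y = 0 at the ground: y(t) = 58.5 + (28.40) t − 4.900 t². Setting y = 0 and taking the positive root: t = [28.40 + √(28.40² + 2·9.80·58.5)] / 9.80 = (28.40 + 44.19) / 9.80 = 7.407 s.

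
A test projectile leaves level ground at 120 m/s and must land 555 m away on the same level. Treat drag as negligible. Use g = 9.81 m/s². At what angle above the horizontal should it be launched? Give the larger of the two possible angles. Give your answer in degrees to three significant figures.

78.9°

R = v₀² sin 2θ / g gives sin 2θ = gR/v₀² = 9.81·555/120² = 0.3781.
2θ = 22.22° or 180° − 22.22° = 157.8°, so θ = 11.11° or 78.89°.
The larger angle is 78.89°.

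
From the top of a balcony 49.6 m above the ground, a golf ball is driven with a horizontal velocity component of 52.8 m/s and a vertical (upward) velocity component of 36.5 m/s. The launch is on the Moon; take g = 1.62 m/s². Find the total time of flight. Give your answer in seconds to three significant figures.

46.4 s

With up positive and y = 0 at the ground: y(t) = 49.6 + (36.50) t − 0.8100 t². Setting y = 0 and taking the positive root: t = [36.50 + √(36.50² + 2·1.62·49.6)] / 1.62 = (36.50 + 38.64) / 1.62 = 46.38 s.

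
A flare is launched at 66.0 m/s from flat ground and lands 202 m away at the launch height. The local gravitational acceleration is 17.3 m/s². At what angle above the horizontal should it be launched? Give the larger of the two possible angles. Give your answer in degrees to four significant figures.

63.33°

R = v₀² sin 2θ / g gives sin 2θ = gR/v₀² = 17.3·202/66.0² = 0.8022.
2θ = 53.35° or 180° − 53.35° = 126.7°, so θ = 26.67° or 63.33°.
The larger angle is 63.33°.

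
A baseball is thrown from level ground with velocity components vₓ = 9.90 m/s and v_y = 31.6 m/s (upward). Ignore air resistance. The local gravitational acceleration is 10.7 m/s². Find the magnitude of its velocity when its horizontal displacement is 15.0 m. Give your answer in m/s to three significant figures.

At x = 15.0 m, t = x/vₓ = 15.0/9.900 = 1.515 s.
Vertical velocity there: v_y = v_y0 − g t = 31.60 − 10.7 × 1.515 = 15.39 m/s.
Speed: √(vₓ² + v_y²) = √(9.900² + 15.39²) = 18.30 m/s.

18.3 m/s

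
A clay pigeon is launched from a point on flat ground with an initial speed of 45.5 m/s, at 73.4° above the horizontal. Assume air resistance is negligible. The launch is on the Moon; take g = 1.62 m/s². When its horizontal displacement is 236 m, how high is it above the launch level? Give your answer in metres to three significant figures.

525 m

Resolve: vₓ = 45.50 cos 73.4° = 13.00 m/s and v_y0 = 45.50 sin 73.4° = 43.60 m/s.
At x = 236 m, t = x/vₓ = 236/13.00 = 18.16 s.
Height: y = v_y0 t − ½ g t² = 43.60 × 18.16 − 0.8100 × 18.16² = 791.6 − 267.0 = 524.7 m.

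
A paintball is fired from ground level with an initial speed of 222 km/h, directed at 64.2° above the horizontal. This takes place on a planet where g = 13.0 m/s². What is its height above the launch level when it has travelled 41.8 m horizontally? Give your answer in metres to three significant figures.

70.7 m

Convert: 222 km/h = 222/3.6 = 61.67 m/s.
Horizontal component vₓ = 61.67 cos 64.2° = 26.84 m/s; vertical v_y0 = 61.67 sin 64.2° = 55.52 m/s.
Time to reach x = 41.8 m: t = x/vₓ = 41.8/26.84 = 1.557 s.
Height: y = v_y0 t − ½ g t² = 55.52 × 1.557 − 6.500 × 1.557² = 86.47 − 15.77 = 70.70 m.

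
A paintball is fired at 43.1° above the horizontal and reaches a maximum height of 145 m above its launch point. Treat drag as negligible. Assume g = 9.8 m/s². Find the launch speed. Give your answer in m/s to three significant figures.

At the peak v_y = 0, so v_y0 = √(2gH) = √(2 × 9.80 × 145) = 53.31 m/s.
v_y0 = v₀ sin θ ⇒ v₀ = 53.31 / sin 43.1° = 78.02 m/s.

78.0 m/s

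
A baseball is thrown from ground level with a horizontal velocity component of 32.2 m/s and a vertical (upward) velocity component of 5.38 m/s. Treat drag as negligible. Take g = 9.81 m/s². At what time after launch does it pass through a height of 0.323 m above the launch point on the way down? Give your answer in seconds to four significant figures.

Height y(t) = 5.380 t − 4.905 t² = 0.323 gives 4.905 t² − 5.380 t + 0.323 = 0.
Quadratic formula: t = (5.380 ± √22.607) / 9.81 = (5.380 ± 4.755) / 9.81 → t = 0.06374 s or 1.033 s.
The descending-branch root is 1.033 s.

1.033 s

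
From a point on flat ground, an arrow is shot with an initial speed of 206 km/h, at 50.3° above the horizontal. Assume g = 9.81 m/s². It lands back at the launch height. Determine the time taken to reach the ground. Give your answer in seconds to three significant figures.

8.98 s

Convert: 206 km/h = 206/3.6 = 57.22 m/s.
vₓ = 57.22 cos 50.3° = 36.55 m/s; v_y0 = 57.22 sin 50.3° = 44.03 m/s.
Landing at launch height ⇒ T = 2 v_y0 / g = 2 × 44.03 / 9.81 = 8.976 s.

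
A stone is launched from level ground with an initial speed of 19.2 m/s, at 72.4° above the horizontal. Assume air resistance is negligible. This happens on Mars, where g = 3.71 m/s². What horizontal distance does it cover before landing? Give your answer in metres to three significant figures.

Resolve: vₓ = 19.20 cos 72.4° = 5.806 m/s and v_y0 = 19.20 sin 72.4° = 18.30 m/s.
Flight time T = 2 v_y0 / g = 9.866 s.
Horizontal distance R = vₓ T = 5.806 × 9.866 = 57.28 m.

57.3 m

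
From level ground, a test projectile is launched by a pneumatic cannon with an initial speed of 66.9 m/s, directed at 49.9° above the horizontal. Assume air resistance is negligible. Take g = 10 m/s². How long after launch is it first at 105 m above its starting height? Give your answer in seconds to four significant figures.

2.840 s

Components: vₓ = 66.90 cos 49.9° = 43.09 m/s, v_y0 = 66.90 sin 49.9° = 51.17 m/s.
Set y = v_y0 t − ½ g t² = 105: 5.000 t² − 51.17 t + 105 = 0.
Quadratic formula: t = (51.17 ± √518.70) / 10.0 = (51.17 ± 22.78) / 10.0 → t = 2.840 s or 7.395 s.
The first (ascending) time is 2.840 s.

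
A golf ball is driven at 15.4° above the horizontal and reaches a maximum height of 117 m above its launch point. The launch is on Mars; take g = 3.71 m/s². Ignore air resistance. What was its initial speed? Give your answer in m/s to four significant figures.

111.0 m/s

At the peak v_y = 0, so v_y0 = √(2gH) = √(2 × 3.71 × 117) = 29.46 m/s.
v_y0 = v₀ sin θ ⇒ v₀ = 29.46 / sin 15.4° = 111.0 m/s.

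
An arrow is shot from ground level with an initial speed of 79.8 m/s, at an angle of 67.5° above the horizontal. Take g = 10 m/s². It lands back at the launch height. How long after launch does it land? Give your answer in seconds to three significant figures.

14.7 s

vₓ = 79.80 cos 67.5° = 30.54 m/s; v_y0 = 79.80 sin 67.5° = 73.73 m/s.
It returns to y = 0 when t = 2 v_y0 / g = 2(73.73)/10.0 = 14.75 s.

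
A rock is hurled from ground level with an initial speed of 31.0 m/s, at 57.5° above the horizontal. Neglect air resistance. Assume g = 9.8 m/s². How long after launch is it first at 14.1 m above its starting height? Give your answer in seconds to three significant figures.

vₓ = 31.00 cos 57.5° = 16.66 m/s; v_y0 = 31.00 sin 57.5° = 26.15 m/s.
Require v_y0 t − ½ g t² = 14.1, i.e. 4.900 t² − 26.15 t + 14.1 = 0.
Quadratic formula: t = (26.15 ± √407.21) / 9.80 = (26.15 ± 20.18) / 9.80 → t = 0.6087 s or 4.727 s.
The first (ascending) time is 0.6087 s.

0.609 s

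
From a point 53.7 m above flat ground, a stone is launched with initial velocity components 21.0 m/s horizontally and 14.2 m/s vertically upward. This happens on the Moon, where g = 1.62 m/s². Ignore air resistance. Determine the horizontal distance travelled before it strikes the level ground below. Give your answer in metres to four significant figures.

Vertical motion (up positive, ground at y = 0): 0.8100 t² − (14.20) t − 53.7 = 0, so t = (14.20 + √(14.20² + 2·1.62·53.7)) / 1.62 = (14.20 + 19.38) / 1.62 = 20.73 s.
Horizontal distance: R = vₓ t = 21.00 × 20.73 = 435.3 m.

435.3 m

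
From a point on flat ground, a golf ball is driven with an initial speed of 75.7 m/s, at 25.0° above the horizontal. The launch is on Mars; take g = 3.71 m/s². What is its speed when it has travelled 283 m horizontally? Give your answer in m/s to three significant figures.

Horizontal component vₓ = 75.70 cos 25.0° = 68.61 m/s; vertical v_y0 = 75.70 sin 25.0° = 31.99 m/s.
x = vₓ t ⇒ t = 283/68.61 = 4.125 s.
Vertical velocity there: v_y = v_y0 − g t = 31.99 − 3.71 × 4.125 = 16.69 m/s.
Speed: √(vₓ² + v_y²) = √(68.61² + 16.69²) = 70.61 m/s.

70.6 m/s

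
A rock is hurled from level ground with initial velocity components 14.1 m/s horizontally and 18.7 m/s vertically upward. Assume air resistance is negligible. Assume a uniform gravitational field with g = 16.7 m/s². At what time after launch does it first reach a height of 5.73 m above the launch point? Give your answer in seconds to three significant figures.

0.366 s

Height y(t) = 18.70 t − 8.350 t² = 5.73 gives 8.350 t² − 18.70 t + 5.73 = 0.
t = [18.70 ± √(18.70² − 2·16.7·5.73)] / 16.7 = (18.70 ± 12.58) / 16.7, so t = 0.3663 s or t = 1.873 s.
The first (ascending) time is 0.3663 s.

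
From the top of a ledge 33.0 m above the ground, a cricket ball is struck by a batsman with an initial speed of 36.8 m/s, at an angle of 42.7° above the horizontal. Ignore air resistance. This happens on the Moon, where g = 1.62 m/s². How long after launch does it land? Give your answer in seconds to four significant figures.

32.08 s

Components: vₓ = 36.80 cos 42.7° = 27.04 m/s, v_y0 = 36.80 sin 42.7° = 24.96 m/s.
With up positive and y = 0 at the ground: y(t) = 33.0 + (24.96) t − 0.8100 t². Setting y = 0 and taking the positive root: t = [24.96 + √(24.96² + 2·1.62·33.0)] / 1.62 = (24.96 + 27.01) / 1.62 = 32.08 s.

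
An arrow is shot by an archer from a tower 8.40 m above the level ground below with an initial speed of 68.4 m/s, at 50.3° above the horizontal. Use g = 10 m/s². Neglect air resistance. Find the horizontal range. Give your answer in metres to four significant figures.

Resolve: vₓ = 68.40 cos 50.3° = 43.69 m/s and v_y0 = 68.40 sin 50.3° = 52.63 m/s.
Vertical motion (up positive, ground at y = 0): 5.000 t² − (52.63) t − 8.40 = 0, so t = (52.63 + √(52.63² + 2·10.0·8.40)) / 10.0 = (52.63 + 54.20) / 10.0 = 10.68 s.
Horizontal distance: R = vₓ t = 43.69 × 10.68 = 466.7 m.

466.7 m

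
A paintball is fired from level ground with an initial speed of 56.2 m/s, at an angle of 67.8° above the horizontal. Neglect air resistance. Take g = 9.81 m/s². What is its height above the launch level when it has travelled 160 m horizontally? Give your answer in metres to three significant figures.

114 m

Components: vₓ = 56.20 cos 67.8° = 21.23 m/s, v_y0 = 56.20 sin 67.8° = 52.03 m/s.
Time to reach x = 160 m: t = x/vₓ = 160/21.23 = 7.535 s.
Height: y = v_y0 t − ½ g t² = 52.03 × 7.535 − 4.905 × 7.535² = 392.1 − 278.5 = 113.6 m.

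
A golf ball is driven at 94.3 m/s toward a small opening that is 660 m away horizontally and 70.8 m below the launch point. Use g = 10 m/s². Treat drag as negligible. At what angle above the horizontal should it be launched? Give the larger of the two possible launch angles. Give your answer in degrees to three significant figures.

67.4°

Trajectory: y = x tanθ − g x² (1 + tan²θ)/(2v₀²). With x = 660, y = −70.8, v₀ = 94.3, g = 10.0:
244.9 tan²θ − 660 tanθ + (174.1) = 0.
tanθ = [660 ± √(660² − 4 × 244.9 × (174.1))] / (2 × 244.9) = (660 ± 514.8) / 489.9, giving tanθ = 0.2964 or 2.398.
θ = 16.51° or 67.37°; the larger is 67.37°.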